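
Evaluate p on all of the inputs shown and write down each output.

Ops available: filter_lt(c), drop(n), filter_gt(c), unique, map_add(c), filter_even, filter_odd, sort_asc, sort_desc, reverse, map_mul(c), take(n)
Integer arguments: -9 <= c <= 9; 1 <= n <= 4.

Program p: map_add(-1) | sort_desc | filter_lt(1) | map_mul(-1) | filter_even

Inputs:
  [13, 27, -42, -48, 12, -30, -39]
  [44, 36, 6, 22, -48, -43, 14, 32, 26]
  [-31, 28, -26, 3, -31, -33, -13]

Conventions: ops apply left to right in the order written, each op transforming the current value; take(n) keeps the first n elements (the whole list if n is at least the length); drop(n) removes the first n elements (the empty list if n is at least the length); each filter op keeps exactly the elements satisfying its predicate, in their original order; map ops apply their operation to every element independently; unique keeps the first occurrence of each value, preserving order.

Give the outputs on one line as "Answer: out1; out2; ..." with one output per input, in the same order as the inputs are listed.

Execution, op by op:
  [13, 27, -42, -48, 12, -30, -39] -> [12, 26, -43, -49, 11, -31, -40] -> [26, 12, 11, -31, -40, -43, -49] -> [-31, -40, -43, -49] -> [31, 40, 43, 49] -> [40]
  [44, 36, 6, 22, -48, -43, 14, 32, 26] -> [43, 35, 5, 21, -49, -44, 13, 31, 25] -> [43, 35, 31, 25, 21, 13, 5, -44, -49] -> [-44, -49] -> [44, 49] -> [44]
  [-31, 28, -26, 3, -31, -33, -13] -> [-32, 27, -27, 2, -32, -34, -14] -> [27, 2, -14, -27, -32, -32, -34] -> [-14, -27, -32, -32, -34] -> [14, 27, 32, 32, 34] -> [14, 32, 32, 34]

[40]; [44]; [14, 32, 32, 34]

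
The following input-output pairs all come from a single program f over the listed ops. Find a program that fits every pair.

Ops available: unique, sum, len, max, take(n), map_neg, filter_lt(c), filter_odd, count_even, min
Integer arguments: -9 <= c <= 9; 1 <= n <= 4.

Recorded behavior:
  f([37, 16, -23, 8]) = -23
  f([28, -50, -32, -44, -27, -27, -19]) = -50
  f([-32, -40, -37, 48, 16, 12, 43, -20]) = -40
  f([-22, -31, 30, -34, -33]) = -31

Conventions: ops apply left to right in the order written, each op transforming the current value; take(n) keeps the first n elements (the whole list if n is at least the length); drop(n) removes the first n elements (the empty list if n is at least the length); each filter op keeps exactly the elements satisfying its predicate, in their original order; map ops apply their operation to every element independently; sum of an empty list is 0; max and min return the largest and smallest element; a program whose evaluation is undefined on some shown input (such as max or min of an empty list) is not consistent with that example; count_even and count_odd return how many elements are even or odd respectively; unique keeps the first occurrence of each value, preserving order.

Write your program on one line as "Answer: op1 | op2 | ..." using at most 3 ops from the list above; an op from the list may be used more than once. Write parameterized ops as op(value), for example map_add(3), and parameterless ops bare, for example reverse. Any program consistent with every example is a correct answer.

take(3) | min

Check, running the answer program on each example:
  [37, 16, -23, 8] -> [37, 16, -23] -> -23
  [28, -50, -32, -44, -27, -27, -19] -> [28, -50, -32] -> -50
  [-32, -40, -37, 48, 16, 12, 43, -20] -> [-32, -40, -37] -> -40
  [-22, -31, 30, -34, -33] -> [-22, -31, 30] -> -31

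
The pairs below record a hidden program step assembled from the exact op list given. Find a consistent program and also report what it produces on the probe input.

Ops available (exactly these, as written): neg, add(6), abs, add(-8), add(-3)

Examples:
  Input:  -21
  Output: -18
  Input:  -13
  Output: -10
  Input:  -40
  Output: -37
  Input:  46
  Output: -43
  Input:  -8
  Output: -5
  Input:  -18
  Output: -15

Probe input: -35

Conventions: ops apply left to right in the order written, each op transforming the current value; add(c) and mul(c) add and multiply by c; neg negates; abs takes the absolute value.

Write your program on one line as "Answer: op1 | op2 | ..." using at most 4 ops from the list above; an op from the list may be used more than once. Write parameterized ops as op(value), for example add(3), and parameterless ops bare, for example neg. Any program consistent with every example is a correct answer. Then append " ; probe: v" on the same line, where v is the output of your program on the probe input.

abs | add(-3) | neg ; probe: -32

Check, running the answer program on each example:
  -21 -> 21 -> 18 -> -18
  -13 -> 13 -> 10 -> -10
  -40 -> 40 -> 37 -> -37
  46 -> 46 -> 43 -> -43
  -8 -> 8 -> 5 -> -5
  -18 -> 18 -> 15 -> -15
  probe: -35 -> 35 -> 32 -> -32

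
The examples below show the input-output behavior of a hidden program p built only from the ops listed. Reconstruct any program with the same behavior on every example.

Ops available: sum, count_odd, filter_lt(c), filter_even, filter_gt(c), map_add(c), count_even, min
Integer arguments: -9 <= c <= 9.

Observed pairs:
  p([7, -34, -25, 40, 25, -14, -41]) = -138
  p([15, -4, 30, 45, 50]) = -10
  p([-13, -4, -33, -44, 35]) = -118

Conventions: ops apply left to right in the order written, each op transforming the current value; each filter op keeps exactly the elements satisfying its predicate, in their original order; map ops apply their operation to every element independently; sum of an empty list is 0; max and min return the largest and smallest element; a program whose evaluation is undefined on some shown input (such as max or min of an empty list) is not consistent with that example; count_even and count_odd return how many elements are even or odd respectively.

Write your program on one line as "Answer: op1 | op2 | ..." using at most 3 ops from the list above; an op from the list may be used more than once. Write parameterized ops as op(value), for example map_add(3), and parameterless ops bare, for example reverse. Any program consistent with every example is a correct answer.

filter_lt(3) | map_add(-6) | sum

Check, running the answer program on each example:
  [7, -34, -25, 40, 25, -14, -41] -> [-34, -25, -14, -41] -> [-40, -31, -20, -47] -> -138
  [15, -4, 30, 45, 50] -> [-4] -> [-10] -> -10
  [-13, -4, -33, -44, 35] -> [-13, -4, -33, -44] -> [-19, -10, -39, -50] -> -118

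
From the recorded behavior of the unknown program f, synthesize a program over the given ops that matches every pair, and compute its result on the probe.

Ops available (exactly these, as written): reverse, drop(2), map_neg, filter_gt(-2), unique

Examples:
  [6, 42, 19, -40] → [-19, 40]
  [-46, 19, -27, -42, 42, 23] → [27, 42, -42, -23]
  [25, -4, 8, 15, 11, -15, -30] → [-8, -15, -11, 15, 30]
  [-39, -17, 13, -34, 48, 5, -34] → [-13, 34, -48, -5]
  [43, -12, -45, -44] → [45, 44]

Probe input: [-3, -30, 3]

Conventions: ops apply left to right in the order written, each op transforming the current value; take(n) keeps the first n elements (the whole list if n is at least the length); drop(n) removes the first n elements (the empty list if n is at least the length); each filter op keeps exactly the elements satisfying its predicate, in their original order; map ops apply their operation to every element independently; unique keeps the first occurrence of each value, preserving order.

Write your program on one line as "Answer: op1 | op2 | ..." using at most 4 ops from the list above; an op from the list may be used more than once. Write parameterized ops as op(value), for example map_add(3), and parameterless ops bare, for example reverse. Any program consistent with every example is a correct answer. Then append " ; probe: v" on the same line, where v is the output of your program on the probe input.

map_neg | unique | drop(2) ; probe: [-3]

Check, running the answer program on each example:
  [6, 42, 19, -40] -> [-6, -42, -19, 40] -> [-6, -42, -19, 40] -> [-19, 40]
  [-46, 19, -27, -42, 42, 23] -> [46, -19, 27, 42, -42, -23] -> [46, -19, 27, 42, -42, -23] -> [27, 42, -42, -23]
  [25, -4, 8, 15, 11, -15, -30] -> [-25, 4, -8, -15, -11, 15, 30] -> [-25, 4, -8, -15, -11, 15, 30] -> [-8, -15, -11, 15, 30]
  [-39, -17, 13, -34, 48, 5, -34] -> [39, 17, -13, 34, -48, -5, 34] -> [39, 17, -13, 34, -48, -5] -> [-13, 34, -48, -5]
  [43, -12, -45, -44] -> [-43, 12, 45, 44] -> [-43, 12, 45, 44] -> [45, 44]
  probe: [-3, -30, 3] -> [3, 30, -3] -> [3, 30, -3] -> [-3]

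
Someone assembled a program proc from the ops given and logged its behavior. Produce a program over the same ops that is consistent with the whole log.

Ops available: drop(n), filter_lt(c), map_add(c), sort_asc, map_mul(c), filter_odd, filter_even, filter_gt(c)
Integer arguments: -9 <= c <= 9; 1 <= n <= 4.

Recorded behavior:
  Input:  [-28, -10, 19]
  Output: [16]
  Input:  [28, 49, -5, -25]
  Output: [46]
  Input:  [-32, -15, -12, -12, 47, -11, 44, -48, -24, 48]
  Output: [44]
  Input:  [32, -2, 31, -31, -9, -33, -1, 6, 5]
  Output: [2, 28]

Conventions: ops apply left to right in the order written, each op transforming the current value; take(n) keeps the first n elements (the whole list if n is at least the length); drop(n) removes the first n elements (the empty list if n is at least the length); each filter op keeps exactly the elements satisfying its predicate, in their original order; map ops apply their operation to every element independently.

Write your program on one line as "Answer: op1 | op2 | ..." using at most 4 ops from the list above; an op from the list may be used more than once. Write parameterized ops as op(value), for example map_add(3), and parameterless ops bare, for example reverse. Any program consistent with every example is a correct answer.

sort_asc | filter_odd | filter_gt(2) | map_add(-3)

Check, running the answer program on each example:
  [-28, -10, 19] -> [-28, -10, 19] -> [19] -> [19] -> [16]
  [28, 49, -5, -25] -> [-25, -5, 28, 49] -> [-25, -5, 49] -> [49] -> [46]
  [-32, -15, -12, -12, 47, -11, 44, -48, -24, 48] -> [-48, -32, -24, -15, -12, -12, -11, 44, 47, 48] -> [-15, -11, 47] -> [47] -> [44]
  [32, -2, 31, -31, -9, -33, -1, 6, 5] -> [-33, -31, -9, -2, -1, 5, 6, 31, 32] -> [-33, -31, -9, -1, 5, 31] -> [5, 31] -> [2, 28]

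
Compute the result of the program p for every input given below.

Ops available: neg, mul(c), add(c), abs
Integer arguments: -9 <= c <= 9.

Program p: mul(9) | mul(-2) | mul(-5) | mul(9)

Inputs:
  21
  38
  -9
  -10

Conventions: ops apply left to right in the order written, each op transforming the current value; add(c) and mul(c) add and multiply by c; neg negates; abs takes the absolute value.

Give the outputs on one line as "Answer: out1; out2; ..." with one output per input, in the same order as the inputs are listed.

17010; 30780; -7290; -8100

Execution, op by op:
  21 -> 189 -> -378 -> 1890 -> 17010
  38 -> 342 -> -684 -> 3420 -> 30780
  -9 -> -81 -> 162 -> -810 -> -7290
  -10 -> -90 -> 180 -> -900 -> -8100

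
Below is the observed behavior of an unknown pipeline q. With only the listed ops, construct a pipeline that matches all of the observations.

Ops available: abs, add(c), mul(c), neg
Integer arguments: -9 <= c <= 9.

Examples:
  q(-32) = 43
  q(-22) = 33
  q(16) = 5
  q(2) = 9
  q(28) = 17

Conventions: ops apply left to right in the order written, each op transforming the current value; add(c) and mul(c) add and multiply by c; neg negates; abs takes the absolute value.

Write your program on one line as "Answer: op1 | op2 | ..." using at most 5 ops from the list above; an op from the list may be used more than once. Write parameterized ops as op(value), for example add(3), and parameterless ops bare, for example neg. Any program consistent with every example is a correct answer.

neg | add(9) | mul(-1) | add(-2) | abs

Check, running the answer program on each example:
  -32 -> 32 -> 41 -> -41 -> -43 -> 43
  -22 -> 22 -> 31 -> -31 -> -33 -> 33
  16 -> -16 -> -7 -> 7 -> 5 -> 5
  2 -> -2 -> 7 -> -7 -> -9 -> 9
  28 -> -28 -> -19 -> 19 -> 17 -> 17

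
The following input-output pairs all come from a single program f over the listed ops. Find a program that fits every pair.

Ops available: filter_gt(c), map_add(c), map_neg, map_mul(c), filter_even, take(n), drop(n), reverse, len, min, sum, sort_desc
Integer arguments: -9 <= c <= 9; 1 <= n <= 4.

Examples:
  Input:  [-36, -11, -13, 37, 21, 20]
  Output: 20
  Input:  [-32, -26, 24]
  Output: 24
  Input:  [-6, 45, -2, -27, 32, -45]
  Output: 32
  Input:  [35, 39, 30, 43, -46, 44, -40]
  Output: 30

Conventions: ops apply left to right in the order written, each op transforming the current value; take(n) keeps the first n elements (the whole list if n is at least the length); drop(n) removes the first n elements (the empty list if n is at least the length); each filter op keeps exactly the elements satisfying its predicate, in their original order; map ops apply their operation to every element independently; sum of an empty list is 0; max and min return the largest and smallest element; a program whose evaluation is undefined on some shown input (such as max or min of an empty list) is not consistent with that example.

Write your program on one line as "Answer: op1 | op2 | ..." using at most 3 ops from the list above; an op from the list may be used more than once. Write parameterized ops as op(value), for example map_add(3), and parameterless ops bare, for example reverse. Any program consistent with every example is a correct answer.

filter_gt(4) | min

Check, running the answer program on each example:
  [-36, -11, -13, 37, 21, 20] -> [37, 21, 20] -> 20
  [-32, -26, 24] -> [24] -> 24
  [-6, 45, -2, -27, 32, -45] -> [45, 32] -> 32
  [35, 39, 30, 43, -46, 44, -40] -> [35, 39, 30, 43, 44] -> 30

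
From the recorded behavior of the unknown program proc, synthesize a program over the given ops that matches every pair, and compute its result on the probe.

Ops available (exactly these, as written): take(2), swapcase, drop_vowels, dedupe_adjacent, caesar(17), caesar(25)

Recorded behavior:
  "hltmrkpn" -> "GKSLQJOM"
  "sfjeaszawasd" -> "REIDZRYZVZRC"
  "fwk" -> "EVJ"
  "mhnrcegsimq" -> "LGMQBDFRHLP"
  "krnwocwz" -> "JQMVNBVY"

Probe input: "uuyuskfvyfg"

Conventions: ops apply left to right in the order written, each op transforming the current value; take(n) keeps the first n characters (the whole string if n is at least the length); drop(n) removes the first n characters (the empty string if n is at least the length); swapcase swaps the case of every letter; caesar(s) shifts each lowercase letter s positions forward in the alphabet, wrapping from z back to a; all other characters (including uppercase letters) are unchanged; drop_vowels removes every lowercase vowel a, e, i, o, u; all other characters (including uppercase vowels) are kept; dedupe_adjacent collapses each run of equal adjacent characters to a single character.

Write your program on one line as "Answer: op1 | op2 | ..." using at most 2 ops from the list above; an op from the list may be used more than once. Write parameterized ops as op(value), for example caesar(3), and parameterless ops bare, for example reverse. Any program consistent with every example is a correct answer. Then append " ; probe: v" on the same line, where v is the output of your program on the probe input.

caesar(25) | swapcase ; probe: "TTXTRJEUXEF"

Check, running the answer program on each example:
  "hltmrkpn" -> "gkslqjom" -> "GKSLQJOM"
  "sfjeaszawasd" -> "reidzryzvzrc" -> "REIDZRYZVZRC"
  "fwk" -> "evj" -> "EVJ"
  "mhnrcegsimq" -> "lgmqbdfrhlp" -> "LGMQBDFRHLP"
  "krnwocwz" -> "jqmvnbvy" -> "JQMVNBVY"
  probe: "uuyuskfvyfg" -> "ttxtrjeuxef" -> "TTXTRJEUXEF"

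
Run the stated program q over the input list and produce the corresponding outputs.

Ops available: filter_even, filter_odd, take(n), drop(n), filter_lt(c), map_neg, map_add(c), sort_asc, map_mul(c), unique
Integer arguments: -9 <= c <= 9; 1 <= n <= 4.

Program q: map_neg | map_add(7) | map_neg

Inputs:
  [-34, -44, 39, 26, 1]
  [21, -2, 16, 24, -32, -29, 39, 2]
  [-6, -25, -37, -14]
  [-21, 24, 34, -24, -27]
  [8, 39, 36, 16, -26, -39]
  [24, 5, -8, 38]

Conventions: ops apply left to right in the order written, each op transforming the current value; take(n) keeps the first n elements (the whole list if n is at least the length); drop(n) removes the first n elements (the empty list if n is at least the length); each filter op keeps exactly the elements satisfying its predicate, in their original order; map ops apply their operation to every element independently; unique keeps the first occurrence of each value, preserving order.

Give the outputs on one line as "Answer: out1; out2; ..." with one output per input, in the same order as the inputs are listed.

[-41, -51, 32, 19, -6]; [14, -9, 9, 17, -39, -36, 32, -5]; [-13, -32, -44, -21]; [-28, 17, 27, -31, -34]; [1, 32, 29, 9, -33, -46]; [17, -2, -15, 31]

Execution, op by op:
  [-34, -44, 39, 26, 1] -> [34, 44, -39, -26, -1] -> [41, 51, -32, -19, 6] -> [-41, -51, 32, 19, -6]
  [21, -2, 16, 24, -32, -29, 39, 2] -> [-21, 2, -16, -24, 32, 29, -39, -2] -> [-14, 9, -9, -17, 39, 36, -32, 5] -> [14, -9, 9, 17, -39, -36, 32, -5]
  [-6, -25, -37, -14] -> [6, 25, 37, 14] -> [13, 32, 44, 21] -> [-13, -32, -44, -21]
  [-21, 24, 34, -24, -27] -> [21, -24, -34, 24, 27] -> [28, -17, -27, 31, 34] -> [-28, 17, 27, -31, -34]
  [8, 39, 36, 16, -26, -39] -> [-8, -39, -36, -16, 26, 39] -> [-1, -32, -29, -9, 33, 46] -> [1, 32, 29, 9, -33, -46]
  [24, 5, -8, 38] -> [-24, -5, 8, -38] -> [-17, 2, 15, -31] -> [17, -2, -15, 31]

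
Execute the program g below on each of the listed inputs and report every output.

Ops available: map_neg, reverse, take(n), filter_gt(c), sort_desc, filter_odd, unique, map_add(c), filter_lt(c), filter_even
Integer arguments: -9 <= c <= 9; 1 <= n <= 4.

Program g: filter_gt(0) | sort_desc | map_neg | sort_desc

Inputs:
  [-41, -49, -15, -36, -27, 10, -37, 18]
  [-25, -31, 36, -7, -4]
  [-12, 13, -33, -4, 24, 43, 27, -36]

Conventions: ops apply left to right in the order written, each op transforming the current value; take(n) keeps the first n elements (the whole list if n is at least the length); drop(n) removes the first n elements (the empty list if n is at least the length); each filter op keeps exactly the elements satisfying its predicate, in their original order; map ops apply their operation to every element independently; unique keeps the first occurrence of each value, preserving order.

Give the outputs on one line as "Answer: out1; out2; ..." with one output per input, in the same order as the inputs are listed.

Execution, op by op:
  [-41, -49, -15, -36, -27, 10, -37, 18] -> [10, 18] -> [18, 10] -> [-18, -10] -> [-10, -18]
  [-25, -31, 36, -7, -4] -> [36] -> [36] -> [-36] -> [-36]
  [-12, 13, -33, -4, 24, 43, 27, -36] -> [13, 24, 43, 27] -> [43, 27, 24, 13] -> [-43, -27, -24, -13] -> [-13, -24, -27, -43]

[-10, -18]; [-36]; [-13, -24, -27, -43]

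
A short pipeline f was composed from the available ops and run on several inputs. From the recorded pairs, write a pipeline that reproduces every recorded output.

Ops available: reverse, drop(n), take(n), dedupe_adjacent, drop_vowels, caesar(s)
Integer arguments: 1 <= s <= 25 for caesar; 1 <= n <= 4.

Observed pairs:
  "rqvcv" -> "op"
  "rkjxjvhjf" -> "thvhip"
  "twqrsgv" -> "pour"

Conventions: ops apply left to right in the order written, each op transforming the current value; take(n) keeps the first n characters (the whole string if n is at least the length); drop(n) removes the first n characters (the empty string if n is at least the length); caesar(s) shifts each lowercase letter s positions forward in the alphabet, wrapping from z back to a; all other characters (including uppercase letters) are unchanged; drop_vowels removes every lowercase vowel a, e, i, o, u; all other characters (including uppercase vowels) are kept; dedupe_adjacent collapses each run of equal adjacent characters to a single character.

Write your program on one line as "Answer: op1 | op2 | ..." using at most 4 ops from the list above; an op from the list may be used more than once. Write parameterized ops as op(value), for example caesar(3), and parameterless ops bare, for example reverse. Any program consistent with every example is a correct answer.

reverse | caesar(24) | drop(3)

Check, running the answer program on each example:
  "rqvcv" -> "vcvqr" -> "tatop" -> "op"
  "rkjxjvhjf" -> "fjhvjxjkr" -> "dhfthvhip" -> "thvhip"
  "twqrsgv" -> "vgsrqwt" -> "teqpour" -> "pour"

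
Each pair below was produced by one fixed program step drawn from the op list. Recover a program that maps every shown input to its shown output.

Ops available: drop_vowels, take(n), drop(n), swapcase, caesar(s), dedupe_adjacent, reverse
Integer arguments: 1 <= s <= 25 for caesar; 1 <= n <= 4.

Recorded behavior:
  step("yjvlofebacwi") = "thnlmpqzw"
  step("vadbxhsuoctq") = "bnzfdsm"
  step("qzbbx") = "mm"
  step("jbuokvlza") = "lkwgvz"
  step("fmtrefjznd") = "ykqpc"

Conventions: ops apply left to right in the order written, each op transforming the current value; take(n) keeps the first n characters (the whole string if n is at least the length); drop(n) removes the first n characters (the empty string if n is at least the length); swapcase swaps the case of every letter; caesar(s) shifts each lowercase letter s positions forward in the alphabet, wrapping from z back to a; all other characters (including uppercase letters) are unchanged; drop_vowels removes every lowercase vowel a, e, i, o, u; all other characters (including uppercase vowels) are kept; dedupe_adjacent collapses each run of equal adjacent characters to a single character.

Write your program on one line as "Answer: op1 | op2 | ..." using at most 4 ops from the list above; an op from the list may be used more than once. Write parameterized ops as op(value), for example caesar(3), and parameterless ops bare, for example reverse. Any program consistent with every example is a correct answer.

caesar(11) | drop_vowels | drop(2) | reverse

Check, running the answer program on each example:
  "yjvlofebacwi" -> "jugwzqpmlnht" -> "jgwzqpmlnht" -> "wzqpmlnht" -> "thnlmpqzw"
  "vadbxhsuoctq" -> "glomisdfzneb" -> "glmsdfznb" -> "msdfznb" -> "bnzfdsm"
  "qzbbx" -> "bkmmi" -> "bkmm" -> "mm" -> "mm"
  "jbuokvlza" -> "umfzvgwkl" -> "mfzvgwkl" -> "zvgwkl" -> "lkwgvz"
  "fmtrefjznd" -> "qxecpqukyo" -> "qxcpqky" -> "cpqky" -> "ykqpc"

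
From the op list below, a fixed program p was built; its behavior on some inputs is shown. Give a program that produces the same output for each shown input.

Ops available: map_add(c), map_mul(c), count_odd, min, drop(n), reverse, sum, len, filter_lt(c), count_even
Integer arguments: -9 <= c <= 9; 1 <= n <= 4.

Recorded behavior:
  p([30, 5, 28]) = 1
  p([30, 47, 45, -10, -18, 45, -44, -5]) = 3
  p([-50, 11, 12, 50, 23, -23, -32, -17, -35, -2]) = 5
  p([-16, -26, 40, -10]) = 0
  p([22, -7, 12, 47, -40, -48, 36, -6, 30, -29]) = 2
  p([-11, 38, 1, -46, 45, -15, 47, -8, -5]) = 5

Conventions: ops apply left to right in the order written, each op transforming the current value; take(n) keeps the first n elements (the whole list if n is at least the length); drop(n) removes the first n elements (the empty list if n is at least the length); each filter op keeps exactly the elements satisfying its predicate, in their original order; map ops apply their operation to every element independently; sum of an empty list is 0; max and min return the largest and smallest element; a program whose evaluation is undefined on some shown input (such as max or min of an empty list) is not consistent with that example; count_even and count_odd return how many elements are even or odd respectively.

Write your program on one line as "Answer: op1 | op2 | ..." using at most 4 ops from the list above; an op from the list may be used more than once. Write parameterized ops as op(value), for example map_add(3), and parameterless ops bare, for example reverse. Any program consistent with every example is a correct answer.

reverse | drop(1) | count_odd

Check, running the answer program on each example:
  [30, 5, 28] -> [28, 5, 30] -> [5, 30] -> 1
  [30, 47, 45, -10, -18, 45, -44, -5] -> [-5, -44, 45, -18, -10, 45, 47, 30] -> [-44, 45, -18, -10, 45, 47, 30] -> 3
  [-50, 11, 12, 50, 23, -23, -32, -17, -35, -2] -> [-2, -35, -17, -32, -23, 23, 50, 12, 11, -50] -> [-35, -17, -32, -23, 23, 50, 12, 11, -50] -> 5
  [-16, -26, 40, -10] -> [-10, 40, -26, -16] -> [40, -26, -16] -> 0
  [22, -7, 12, 47, -40, -48, 36, -6, 30, -29] -> [-29, 30, -6, 36, -48, -40, 47, 12, -7, 22] -> [30, -6, 36, -48, -40, 47, 12, -7, 22] -> 2
  [-11, 38, 1, -46, 45, -15, 47, -8, -5] -> [-5, -8, 47, -15, 45, -46, 1, 38, -11] -> [-8, 47, -15, 45, -46, 1, 38, -11] -> 5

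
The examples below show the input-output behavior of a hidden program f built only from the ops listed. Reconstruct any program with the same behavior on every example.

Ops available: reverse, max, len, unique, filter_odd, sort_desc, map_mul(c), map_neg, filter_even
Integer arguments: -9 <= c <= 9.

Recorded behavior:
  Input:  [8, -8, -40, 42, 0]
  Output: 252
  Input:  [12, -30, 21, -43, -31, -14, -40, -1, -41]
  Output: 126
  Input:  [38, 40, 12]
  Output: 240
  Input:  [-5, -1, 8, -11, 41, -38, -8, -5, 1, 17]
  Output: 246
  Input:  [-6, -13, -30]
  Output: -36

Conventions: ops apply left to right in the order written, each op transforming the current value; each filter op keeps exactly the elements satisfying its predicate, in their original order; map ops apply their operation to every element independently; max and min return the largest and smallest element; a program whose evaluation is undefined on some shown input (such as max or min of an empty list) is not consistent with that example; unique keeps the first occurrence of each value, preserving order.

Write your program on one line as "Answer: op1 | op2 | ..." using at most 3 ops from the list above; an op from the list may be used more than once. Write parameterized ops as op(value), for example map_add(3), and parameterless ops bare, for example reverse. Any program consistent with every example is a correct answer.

map_mul(6) | reverse | max

Check, running the answer program on each example:
  [8, -8, -40, 42, 0] -> [48, -48, -240, 252, 0] -> [0, 252, -240, -48, 48] -> 252
  [12, -30, 21, -43, -31, -14, -40, -1, -41] -> [72, -180, 126, -258, -186, -84, -240, -6, -246] -> [-246, -6, -240, -84, -186, -258, 126, -180, 72] -> 126
  [38, 40, 12] -> [228, 240, 72] -> [72, 240, 228] -> 240
  [-5, -1, 8, -11, 41, -38, -8, -5, 1, 17] -> [-30, -6, 48, -66, 246, -228, -48, -30, 6, 102] -> [102, 6, -30, -48, -228, 246, -66, 48, -6, -30] -> 246
  [-6, -13, -30] -> [-36, -78, -180] -> [-180, -78, -36] -> -36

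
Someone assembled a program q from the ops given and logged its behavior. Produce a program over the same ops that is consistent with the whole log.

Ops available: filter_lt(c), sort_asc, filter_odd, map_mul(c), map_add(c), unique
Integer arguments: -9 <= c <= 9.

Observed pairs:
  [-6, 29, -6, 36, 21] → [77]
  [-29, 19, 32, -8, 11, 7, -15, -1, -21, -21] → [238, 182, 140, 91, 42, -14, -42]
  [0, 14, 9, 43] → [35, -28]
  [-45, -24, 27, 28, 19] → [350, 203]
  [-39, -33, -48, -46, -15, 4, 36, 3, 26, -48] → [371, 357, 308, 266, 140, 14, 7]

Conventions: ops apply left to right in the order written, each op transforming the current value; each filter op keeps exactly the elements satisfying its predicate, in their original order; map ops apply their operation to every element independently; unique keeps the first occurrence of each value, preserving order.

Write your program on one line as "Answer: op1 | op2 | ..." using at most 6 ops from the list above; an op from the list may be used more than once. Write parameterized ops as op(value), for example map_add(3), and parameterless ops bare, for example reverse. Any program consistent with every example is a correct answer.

map_add(-2) | sort_asc | map_add(-3) | unique | filter_lt(9) | map_mul(-7)

Check, running the answer program on each example:
  [-6, 29, -6, 36, 21] -> [-8, 27, -8, 34, 19] -> [-8, -8, 19, 27, 34] -> [-11, -11, 16, 24, 31] -> [-11, 16, 24, 31] -> [-11] -> [77]
  [-29, 19, 32, -8, 11, 7, -15, -1, -21, -21] -> [-31, 17, 30, -10, 9, 5, -17, -3, -23, -23] -> [-31, -23, -23, -17, -10, -3, 5, 9, 17, 30] -> [-34, -26, -26, -20, -13, -6, 2, 6, 14, 27] -> [-34, -26, -20, -13, -6, 2, 6, 14, 27] -> [-34, -26, -20, -13, -6, 2, 6] -> [238, 182, 140, 91, 42, -14, -42]
  [0, 14, 9, 43] -> [-2, 12, 7, 41] -> [-2, 7, 12, 41] -> [-5, 4, 9, 38] -> [-5, 4, 9, 38] -> [-5, 4] -> [35, -28]
  [-45, -24, 27, 28, 19] -> [-47, -26, 25, 26, 17] -> [-47, -26, 17, 25, 26] -> [-50, -29, 14, 22, 23] -> [-50, -29, 14, 22, 23] -> [-50, -29] -> [350, 203]
  [-39, -33, -48, -46, -15, 4, 36, 3, 26, -48] -> [-41, -35, -50, -48, -17, 2, 34, 1, 24, -50] -> [-50, -50, -48, -41, -35, -17, 1, 2, 24, 34] -> [-53, -53, -51, -44, -38, -20, -2, -1, 21, 31] -> [-53, -51, -44, -38, -20, -2, -1, 21, 31] -> [-53, -51, -44, -38, -20, -2, -1] -> [371, 357, 308, 266, 140, 14, 7]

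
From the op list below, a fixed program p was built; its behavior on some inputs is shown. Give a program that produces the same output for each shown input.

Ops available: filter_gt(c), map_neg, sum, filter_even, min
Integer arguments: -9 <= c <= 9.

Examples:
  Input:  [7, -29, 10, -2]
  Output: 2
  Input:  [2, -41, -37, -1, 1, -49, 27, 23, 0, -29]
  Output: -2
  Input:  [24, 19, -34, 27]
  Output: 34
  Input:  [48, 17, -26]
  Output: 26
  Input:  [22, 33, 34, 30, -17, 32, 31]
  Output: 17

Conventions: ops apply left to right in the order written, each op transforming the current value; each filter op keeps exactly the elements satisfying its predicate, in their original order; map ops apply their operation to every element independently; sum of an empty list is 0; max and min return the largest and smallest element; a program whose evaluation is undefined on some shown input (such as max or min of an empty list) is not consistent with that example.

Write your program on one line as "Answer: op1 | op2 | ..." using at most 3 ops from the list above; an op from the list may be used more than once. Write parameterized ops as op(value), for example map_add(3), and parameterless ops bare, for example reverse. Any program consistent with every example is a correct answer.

map_neg | filter_gt(-3) | min

Check, running the answer program on each example:
  [7, -29, 10, -2] -> [-7, 29, -10, 2] -> [29, 2] -> 2
  [2, -41, -37, -1, 1, -49, 27, 23, 0, -29] -> [-2, 41, 37, 1, -1, 49, -27, -23, 0, 29] -> [-2, 41, 37, 1, -1, 49, 0, 29] -> -2
  [24, 19, -34, 27] -> [-24, -19, 34, -27] -> [34] -> 34
  [48, 17, -26] -> [-48, -17, 26] -> [26] -> 26
  [22, 33, 34, 30, -17, 32, 31] -> [-22, -33, -34, -30, 17, -32, -31] -> [17] -> 17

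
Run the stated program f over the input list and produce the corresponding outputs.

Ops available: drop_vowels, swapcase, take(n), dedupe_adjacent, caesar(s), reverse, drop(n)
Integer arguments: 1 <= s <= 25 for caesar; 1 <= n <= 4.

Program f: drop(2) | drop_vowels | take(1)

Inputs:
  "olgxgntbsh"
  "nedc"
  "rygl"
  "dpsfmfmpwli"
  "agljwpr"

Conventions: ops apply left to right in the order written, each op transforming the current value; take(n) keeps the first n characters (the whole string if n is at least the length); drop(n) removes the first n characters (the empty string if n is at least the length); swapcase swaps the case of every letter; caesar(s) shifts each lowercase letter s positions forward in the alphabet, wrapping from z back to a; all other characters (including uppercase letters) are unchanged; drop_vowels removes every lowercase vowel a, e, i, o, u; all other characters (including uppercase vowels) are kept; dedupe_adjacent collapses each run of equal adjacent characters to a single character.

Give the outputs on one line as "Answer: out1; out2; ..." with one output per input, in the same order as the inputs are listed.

Execution, op by op:
  "olgxgntbsh" -> "gxgntbsh" -> "gxgntbsh" -> "g"
  "nedc" -> "dc" -> "dc" -> "d"
  "rygl" -> "gl" -> "gl" -> "g"
  "dpsfmfmpwli" -> "sfmfmpwli" -> "sfmfmpwl" -> "s"
  "agljwpr" -> "ljwpr" -> "ljwpr" -> "l"

"g"; "d"; "g"; "s"; "l"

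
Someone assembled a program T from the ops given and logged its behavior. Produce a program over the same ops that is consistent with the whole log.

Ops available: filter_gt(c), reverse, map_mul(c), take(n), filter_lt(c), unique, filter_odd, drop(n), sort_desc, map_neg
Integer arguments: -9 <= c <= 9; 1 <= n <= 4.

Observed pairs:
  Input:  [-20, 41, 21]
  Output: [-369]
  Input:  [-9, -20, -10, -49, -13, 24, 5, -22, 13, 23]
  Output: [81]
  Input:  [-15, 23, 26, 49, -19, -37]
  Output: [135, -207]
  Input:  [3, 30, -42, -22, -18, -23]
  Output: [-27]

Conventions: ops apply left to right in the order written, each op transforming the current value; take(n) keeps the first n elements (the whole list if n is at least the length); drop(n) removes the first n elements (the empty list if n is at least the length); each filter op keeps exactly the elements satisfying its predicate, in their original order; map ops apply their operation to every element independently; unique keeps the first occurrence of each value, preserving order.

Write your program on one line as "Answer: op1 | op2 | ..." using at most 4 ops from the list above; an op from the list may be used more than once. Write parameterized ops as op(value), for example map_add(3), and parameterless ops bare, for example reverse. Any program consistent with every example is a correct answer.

take(2) | filter_odd | map_mul(-9)

Check, running the answer program on each example:
  [-20, 41, 21] -> [-20, 41] -> [41] -> [-369]
  [-9, -20, -10, -49, -13, 24, 5, -22, 13, 23] -> [-9, -20] -> [-9] -> [81]
  [-15, 23, 26, 49, -19, -37] -> [-15, 23] -> [-15, 23] -> [135, -207]
  [3, 30, -42, -22, -18, -23] -> [3, 30] -> [3] -> [-27]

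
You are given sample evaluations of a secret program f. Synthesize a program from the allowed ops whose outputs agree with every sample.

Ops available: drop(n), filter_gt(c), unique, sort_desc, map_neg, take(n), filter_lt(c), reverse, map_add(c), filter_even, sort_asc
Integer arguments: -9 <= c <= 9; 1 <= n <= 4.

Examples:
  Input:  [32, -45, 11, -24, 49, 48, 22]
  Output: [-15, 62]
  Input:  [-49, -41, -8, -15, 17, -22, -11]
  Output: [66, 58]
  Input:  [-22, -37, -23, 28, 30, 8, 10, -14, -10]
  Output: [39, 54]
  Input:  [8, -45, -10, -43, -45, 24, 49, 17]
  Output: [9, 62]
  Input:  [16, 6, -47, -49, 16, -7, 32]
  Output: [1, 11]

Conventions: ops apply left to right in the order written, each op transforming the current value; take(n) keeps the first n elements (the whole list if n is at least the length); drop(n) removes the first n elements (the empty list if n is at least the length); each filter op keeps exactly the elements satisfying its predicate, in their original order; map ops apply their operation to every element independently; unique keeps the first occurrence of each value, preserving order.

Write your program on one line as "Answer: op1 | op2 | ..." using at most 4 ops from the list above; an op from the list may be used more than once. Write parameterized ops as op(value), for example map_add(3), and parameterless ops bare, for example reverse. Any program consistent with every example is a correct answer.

map_neg | take(2) | map_add(9) | map_add(8)

Check, running the answer program on each example:
  [32, -45, 11, -24, 49, 48, 22] -> [-32, 45, -11, 24, -49, -48, -22] -> [-32, 45] -> [-23, 54] -> [-15, 62]
  [-49, -41, -8, -15, 17, -22, -11] -> [49, 41, 8, 15, -17, 22, 11] -> [49, 41] -> [58, 50] -> [66, 58]
  [-22, -37, -23, 28, 30, 8, 10, -14, -10] -> [22, 37, 23, -28, -30, -8, -10, 14, 10] -> [22, 37] -> [31, 46] -> [39, 54]
  [8, -45, -10, -43, -45, 24, 49, 17] -> [-8, 45, 10, 43, 45, -24, -49, -17] -> [-8, 45] -> [1, 54] -> [9, 62]
  [16, 6, -47, -49, 16, -7, 32] -> [-16, -6, 47, 49, -16, 7, -32] -> [-16, -6] -> [-7, 3] -> [1, 11]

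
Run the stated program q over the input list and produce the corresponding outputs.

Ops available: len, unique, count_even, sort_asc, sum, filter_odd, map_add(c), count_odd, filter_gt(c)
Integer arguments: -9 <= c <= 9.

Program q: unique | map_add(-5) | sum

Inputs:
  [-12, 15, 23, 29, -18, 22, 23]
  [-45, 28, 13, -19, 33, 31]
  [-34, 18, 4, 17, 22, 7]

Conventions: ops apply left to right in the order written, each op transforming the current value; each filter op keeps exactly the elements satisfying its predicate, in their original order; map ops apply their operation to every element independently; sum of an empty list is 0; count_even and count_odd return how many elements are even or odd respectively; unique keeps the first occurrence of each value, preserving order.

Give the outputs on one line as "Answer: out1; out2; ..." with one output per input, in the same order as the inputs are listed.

Execution, op by op:
  [-12, 15, 23, 29, -18, 22, 23] -> [-12, 15, 23, 29, -18, 22] -> [-17, 10, 18, 24, -23, 17] -> 29
  [-45, 28, 13, -19, 33, 31] -> [-45, 28, 13, -19, 33, 31] -> [-50, 23, 8, -24, 28, 26] -> 11
  [-34, 18, 4, 17, 22, 7] -> [-34, 18, 4, 17, 22, 7] -> [-39, 13, -1, 12, 17, 2] -> 4

29; 11; 4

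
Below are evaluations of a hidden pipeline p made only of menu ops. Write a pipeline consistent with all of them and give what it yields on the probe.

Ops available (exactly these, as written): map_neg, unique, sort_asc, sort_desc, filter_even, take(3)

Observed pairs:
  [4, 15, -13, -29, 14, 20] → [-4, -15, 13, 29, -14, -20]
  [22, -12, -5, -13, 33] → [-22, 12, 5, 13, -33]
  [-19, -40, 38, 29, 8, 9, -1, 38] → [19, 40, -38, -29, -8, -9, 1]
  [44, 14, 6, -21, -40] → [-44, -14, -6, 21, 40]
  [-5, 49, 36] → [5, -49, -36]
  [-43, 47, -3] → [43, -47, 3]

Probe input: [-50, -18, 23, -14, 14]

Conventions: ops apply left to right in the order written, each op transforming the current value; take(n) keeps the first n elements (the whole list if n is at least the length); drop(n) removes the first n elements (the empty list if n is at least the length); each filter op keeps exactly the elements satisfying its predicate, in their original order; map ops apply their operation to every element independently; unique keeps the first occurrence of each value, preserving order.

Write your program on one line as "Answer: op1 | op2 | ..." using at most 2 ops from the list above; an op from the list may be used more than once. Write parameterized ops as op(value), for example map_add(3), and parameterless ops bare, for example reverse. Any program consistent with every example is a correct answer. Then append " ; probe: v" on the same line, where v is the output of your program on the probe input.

unique | map_neg ; probe: [50, 18, -23, 14, -14]

Check, running the answer program on each example:
  [4, 15, -13, -29, 14, 20] -> [4, 15, -13, -29, 14, 20] -> [-4, -15, 13, 29, -14, -20]
  [22, -12, -5, -13, 33] -> [22, -12, -5, -13, 33] -> [-22, 12, 5, 13, -33]
  [-19, -40, 38, 29, 8, 9, -1, 38] -> [-19, -40, 38, 29, 8, 9, -1] -> [19, 40, -38, -29, -8, -9, 1]
  [44, 14, 6, -21, -40] -> [44, 14, 6, -21, -40] -> [-44, -14, -6, 21, 40]
  [-5, 49, 36] -> [-5, 49, 36] -> [5, -49, -36]
  [-43, 47, -3] -> [-43, 47, -3] -> [43, -47, 3]
  probe: [-50, -18, 23, -14, 14] -> [-50, -18, 23, -14, 14] -> [50, 18, -23, 14, -14]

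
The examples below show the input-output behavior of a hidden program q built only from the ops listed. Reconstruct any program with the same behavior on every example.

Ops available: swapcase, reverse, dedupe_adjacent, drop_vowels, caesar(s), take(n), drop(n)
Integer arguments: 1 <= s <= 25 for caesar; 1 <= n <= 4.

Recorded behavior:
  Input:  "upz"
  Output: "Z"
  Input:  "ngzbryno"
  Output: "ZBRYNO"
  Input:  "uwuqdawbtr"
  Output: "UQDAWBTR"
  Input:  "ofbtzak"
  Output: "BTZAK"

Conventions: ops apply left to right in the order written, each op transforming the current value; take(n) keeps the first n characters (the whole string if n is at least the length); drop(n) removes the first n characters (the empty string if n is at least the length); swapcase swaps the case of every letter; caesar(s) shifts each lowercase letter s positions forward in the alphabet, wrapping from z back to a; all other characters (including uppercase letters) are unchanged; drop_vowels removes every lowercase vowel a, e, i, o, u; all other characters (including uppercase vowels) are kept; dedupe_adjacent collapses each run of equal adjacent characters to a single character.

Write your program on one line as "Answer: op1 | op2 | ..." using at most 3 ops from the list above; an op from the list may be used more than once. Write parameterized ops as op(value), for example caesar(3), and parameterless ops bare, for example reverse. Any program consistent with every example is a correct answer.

drop(2) | swapcase

Check, running the answer program on each example:
  "upz" -> "z" -> "Z"
  "ngzbryno" -> "zbryno" -> "ZBRYNO"
  "uwuqdawbtr" -> "uqdawbtr" -> "UQDAWBTR"
  "ofbtzak" -> "btzak" -> "BTZAK"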